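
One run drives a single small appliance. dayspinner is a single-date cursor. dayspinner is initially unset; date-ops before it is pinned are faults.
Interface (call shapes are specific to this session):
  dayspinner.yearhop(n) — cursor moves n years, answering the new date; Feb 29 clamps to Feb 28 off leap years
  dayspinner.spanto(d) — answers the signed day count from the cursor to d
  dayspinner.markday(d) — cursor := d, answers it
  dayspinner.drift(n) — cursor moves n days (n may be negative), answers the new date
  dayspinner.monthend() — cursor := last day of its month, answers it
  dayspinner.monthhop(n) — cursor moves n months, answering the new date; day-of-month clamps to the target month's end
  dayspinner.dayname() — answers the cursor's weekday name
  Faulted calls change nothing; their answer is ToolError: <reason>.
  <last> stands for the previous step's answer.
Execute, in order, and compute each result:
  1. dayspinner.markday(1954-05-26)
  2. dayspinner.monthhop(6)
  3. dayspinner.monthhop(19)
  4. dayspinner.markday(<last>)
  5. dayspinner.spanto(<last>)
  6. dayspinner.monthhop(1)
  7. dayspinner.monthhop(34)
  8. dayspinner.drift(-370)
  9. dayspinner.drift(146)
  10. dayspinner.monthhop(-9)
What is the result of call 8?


Then dayspinner.markday with d=1954-05-26, → 1954-05-26.
I run dayspinner.monthhop with n=6, → 1954-11-26.
I try dayspinner.monthhop with n=19, and see 1956-06-26.
Calling dayspinner.markday with d=<last>, → 1956-06-26.
Using dayspinner.spanto with d=<last>, which returns 0.
Now I run dayspinner.monthhop with n=1, giving 1956-07-26.
I try dayspinner.monthhop with n=34, → 1959-05-26.
Calling dayspinner.drift with n=-370, — result: 1958-05-21.
Now I run dayspinner.drift with n=146, giving 1958-10-14.
I run dayspinner.monthhop with n=-9, and get 1958-01-14.

Answer: 1958-05-21


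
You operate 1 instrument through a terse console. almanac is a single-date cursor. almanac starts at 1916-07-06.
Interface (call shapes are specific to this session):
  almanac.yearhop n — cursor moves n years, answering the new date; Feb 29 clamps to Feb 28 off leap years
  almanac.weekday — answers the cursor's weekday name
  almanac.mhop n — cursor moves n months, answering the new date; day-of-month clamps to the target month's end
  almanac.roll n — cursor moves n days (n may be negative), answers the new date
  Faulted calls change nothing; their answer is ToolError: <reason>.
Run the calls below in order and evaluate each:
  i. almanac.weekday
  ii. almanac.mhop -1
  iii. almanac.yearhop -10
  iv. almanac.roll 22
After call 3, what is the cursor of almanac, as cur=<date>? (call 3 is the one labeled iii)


Answer: cur=1906-06-06

Derivation:
~$ almanac.weekday
  Thursday
~$ almanac.mhop n='-1'
  1916-06-06
~$ almanac.yearhop n='-10'
  1906-06-06
~$ almanac.roll n='22'
  1906-06-28


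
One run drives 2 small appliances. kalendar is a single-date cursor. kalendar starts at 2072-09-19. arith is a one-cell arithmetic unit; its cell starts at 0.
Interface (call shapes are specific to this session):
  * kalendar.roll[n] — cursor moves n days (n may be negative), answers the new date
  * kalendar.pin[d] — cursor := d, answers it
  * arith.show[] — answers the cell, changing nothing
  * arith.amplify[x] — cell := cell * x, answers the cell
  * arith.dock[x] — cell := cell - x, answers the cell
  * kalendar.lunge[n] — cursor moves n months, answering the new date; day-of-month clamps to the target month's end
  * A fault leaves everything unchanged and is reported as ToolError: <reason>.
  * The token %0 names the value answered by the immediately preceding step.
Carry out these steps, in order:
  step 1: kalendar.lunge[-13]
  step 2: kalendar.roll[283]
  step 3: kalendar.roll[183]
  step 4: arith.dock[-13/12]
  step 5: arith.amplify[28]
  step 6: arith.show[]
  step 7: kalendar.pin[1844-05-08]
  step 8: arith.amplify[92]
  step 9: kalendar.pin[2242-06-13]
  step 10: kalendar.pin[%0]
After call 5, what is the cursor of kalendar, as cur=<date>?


>> lunge(n='-13')
<< 2071-08-19
>> roll(n='283')
<< 2072-05-28
>> roll(n='183')
<< 2072-11-27
>> dock(x='-13/12')
<< 13/12
>> amplify(x='28')
<< 91/3
>> show()
<< 91/3
>> pin(d='1844-05-08')
<< 1844-05-08
>> amplify(x='92')
<< 8372/3
>> pin(d='2242-06-13')
<< 2242-06-13
>> pin(d='%0')
<< 2242-06-13

Answer: cur=2072-11-27


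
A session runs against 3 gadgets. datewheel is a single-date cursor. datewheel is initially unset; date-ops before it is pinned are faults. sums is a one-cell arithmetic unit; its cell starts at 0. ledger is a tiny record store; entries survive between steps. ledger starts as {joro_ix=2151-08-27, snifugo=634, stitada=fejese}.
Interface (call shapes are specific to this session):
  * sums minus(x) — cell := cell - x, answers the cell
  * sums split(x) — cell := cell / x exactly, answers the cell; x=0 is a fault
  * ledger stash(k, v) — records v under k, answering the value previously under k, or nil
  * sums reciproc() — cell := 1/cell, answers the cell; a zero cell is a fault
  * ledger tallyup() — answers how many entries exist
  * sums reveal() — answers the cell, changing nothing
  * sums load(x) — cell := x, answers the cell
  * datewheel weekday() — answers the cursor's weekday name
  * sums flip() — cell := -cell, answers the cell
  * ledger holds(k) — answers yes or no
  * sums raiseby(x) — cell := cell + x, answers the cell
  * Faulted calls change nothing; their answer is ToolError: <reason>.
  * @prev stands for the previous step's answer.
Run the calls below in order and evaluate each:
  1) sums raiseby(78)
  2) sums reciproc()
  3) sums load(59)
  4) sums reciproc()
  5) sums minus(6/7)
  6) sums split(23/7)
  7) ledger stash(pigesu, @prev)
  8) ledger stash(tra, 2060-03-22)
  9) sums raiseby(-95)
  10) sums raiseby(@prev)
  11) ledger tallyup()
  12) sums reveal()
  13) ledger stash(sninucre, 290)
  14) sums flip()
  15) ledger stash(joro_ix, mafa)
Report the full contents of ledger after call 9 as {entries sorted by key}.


! sums raiseby(x=78) => 78
! sums reciproc() => 1/78
! sums load(x=59) => 59
! sums reciproc() => 1/59
! sums minus(x=6/7) => -347/413
! sums split(x=23/7) => -347/1357
! ledger stash(k=pigesu, v=@prev) => nil
! ledger stash(k=tra, v=2060-03-22) => nil
! sums raiseby(x=-95) => -129262/1357
! sums raiseby(x=@prev) => -258524/1357
! ledger tallyup() => 5
! sums reveal() => -258524/1357
! ledger stash(k=sninucre, v=290) => nil
! sums flip() => 258524/1357
! ledger stash(k=joro_ix, v=mafa) => 2151-08-27

Answer: {joro_ix=2151-08-27, pigesu=-347/1357, snifugo=634, stitada=fejese, tra=2060-03-22}


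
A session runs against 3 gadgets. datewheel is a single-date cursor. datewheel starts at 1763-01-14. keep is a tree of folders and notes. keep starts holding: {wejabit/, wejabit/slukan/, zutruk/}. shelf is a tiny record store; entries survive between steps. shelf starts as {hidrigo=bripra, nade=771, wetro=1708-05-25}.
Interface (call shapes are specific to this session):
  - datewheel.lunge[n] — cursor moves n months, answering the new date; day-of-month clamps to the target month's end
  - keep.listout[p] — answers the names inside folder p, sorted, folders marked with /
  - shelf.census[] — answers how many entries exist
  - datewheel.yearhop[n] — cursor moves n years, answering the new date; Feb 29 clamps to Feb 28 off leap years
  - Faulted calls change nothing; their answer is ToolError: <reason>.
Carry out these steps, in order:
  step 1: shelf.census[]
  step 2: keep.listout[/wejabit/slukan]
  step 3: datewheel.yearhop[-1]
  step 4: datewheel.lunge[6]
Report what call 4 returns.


# 1. shelf.census() -> 3
# 2. keep.listout(p→/wejabit/slukan) -> []
# 3. datewheel.yearhop(n→-1) -> 1762-01-14
# 4. datewheel.lunge(n→6) -> 1762-07-14

Answer: 1762-07-14


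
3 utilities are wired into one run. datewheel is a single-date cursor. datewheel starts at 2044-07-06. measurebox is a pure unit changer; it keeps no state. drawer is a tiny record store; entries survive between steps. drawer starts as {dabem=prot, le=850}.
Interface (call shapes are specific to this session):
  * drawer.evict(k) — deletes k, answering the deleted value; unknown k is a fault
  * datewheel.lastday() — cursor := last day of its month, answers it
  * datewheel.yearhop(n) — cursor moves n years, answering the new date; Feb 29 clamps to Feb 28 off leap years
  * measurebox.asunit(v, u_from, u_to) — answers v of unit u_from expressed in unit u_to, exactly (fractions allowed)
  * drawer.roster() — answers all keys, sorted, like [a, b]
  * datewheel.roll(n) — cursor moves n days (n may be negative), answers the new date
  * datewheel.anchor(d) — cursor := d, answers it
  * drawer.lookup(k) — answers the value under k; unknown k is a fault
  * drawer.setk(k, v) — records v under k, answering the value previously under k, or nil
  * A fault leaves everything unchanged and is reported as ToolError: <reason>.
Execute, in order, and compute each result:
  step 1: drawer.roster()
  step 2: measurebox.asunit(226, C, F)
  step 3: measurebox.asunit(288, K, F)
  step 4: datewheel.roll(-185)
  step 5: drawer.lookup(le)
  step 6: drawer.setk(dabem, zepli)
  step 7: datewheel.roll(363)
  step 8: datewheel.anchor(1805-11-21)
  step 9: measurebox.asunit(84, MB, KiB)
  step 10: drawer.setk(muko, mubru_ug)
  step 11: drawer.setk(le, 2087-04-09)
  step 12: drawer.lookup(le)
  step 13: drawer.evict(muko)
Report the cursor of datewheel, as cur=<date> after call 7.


Answer: cur=2044-12-31

Derivation:
·→ drawer.roster()
·← [dabem, le]
·→ measurebox.asunit(v→226, u_from→C, u_to→F)
·← 2194/5
·→ measurebox.asunit(v→288, u_from→K, u_to→F)
·← 5873/100
·→ datewheel.roll(n→-185)
·← 2044-01-03
·→ drawer.lookup(k→le)
·← 850
·→ drawer.setk(k→dabem, v→zepli)
·← prot
·→ datewheel.roll(n→363)
·← 2044-12-31
·→ datewheel.anchor(d→1805-11-21)
·← 1805-11-21
·→ measurebox.asunit(v→84, u_from→MB, u_to→KiB)
·← 328125/4
·→ drawer.setk(k→muko, v→mubru_ug)
·← nil
·→ drawer.setk(k→le, v→2087-04-09)
·← 850
·→ drawer.lookup(k→le)
·← 2087-04-09
·→ drawer.evict(k→muko)
·← mubru_ug


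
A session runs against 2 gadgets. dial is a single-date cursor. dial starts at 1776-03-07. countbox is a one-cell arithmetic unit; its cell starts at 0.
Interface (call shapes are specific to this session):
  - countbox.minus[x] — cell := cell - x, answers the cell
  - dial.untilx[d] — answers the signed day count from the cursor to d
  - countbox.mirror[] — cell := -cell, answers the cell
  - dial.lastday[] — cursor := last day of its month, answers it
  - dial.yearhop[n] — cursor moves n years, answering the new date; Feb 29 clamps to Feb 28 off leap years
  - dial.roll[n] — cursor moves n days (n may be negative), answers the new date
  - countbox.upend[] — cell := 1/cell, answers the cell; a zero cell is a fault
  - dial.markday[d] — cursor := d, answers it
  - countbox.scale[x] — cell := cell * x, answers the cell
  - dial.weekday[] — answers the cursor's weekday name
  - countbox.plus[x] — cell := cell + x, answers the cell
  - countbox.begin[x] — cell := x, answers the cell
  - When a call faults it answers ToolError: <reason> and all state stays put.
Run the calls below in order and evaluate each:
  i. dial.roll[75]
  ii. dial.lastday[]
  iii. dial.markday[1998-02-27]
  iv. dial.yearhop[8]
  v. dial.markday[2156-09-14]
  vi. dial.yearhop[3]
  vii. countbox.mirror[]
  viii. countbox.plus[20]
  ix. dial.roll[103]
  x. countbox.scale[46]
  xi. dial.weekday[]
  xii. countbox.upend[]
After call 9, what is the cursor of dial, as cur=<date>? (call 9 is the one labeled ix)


Answer: cur=2159-12-26

Derivation:
Act: dial.roll[n=75]
Obs: 1776-05-21
Act: dial.lastday[]
Obs: 1776-05-31
Act: dial.markday[d=1998-02-27]
Obs: 1998-02-27
Act: dial.yearhop[n=8]
Obs: 2006-02-27
Act: dial.markday[d=2156-09-14]
Obs: 2156-09-14
Act: dial.yearhop[n=3]
Obs: 2159-09-14
Act: countbox.mirror[]
Obs: 0
Act: countbox.plus[x=20]
Obs: 20
Act: dial.roll[n=103]
Obs: 2159-12-26
Act: countbox.scale[x=46]
Obs: 920
Act: dial.weekday[]
Obs: Wednesday
Act: countbox.upend[]
Obs: 1/920


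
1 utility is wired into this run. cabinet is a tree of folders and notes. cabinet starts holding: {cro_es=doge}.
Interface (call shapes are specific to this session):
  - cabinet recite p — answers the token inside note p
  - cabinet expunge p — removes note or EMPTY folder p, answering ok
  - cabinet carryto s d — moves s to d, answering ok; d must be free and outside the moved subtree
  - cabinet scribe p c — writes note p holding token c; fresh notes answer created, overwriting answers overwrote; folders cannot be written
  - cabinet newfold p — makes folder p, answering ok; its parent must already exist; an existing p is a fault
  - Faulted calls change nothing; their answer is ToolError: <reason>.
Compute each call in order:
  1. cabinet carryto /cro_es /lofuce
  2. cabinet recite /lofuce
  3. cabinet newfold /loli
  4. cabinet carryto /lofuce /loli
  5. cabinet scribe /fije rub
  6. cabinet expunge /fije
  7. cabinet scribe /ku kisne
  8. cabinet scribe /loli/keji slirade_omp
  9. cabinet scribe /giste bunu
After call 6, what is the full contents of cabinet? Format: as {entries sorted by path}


Answer: {lofuce=doge, loli/}

Derivation:
# 1. cabinet carryto(s: /cro_es, d: /lofuce) -> ok
# 2. cabinet recite(p: /lofuce) -> doge
# 3. cabinet newfold(p: /loli) -> ok
# 4. cabinet carryto(s: /lofuce, d: /loli) -> ToolError: exists
# 5. cabinet scribe(p: /fije, c: rub) -> created
# 6. cabinet expunge(p: /fije) -> ok
# 7. cabinet scribe(p: /ku, c: kisne) -> created
# 8. cabinet scribe(p: /loli/keji, c: slirade_omp) -> created
# 9. cabinet scribe(p: /giste, c: bunu) -> created


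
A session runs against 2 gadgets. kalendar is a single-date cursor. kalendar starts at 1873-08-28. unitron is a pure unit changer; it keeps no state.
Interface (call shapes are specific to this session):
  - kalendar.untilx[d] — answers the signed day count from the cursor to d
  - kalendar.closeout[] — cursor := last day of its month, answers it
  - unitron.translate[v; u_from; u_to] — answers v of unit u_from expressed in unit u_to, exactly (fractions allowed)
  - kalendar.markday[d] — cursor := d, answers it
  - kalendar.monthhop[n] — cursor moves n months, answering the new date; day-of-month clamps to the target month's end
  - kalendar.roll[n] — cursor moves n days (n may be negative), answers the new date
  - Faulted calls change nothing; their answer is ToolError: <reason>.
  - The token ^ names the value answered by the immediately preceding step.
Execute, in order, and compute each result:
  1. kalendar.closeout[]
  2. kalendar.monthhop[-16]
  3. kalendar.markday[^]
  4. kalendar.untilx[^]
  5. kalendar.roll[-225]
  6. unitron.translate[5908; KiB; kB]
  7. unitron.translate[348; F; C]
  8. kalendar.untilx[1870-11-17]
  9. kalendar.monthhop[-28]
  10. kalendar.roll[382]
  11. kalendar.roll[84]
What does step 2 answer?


Answer: 1872-04-30

Derivation:
-> kalendar.closeout()
<- 1873-08-31
-> kalendar.monthhop(n→-16)
<- 1872-04-30
-> kalendar.markday(d→^)
<- 1872-04-30
-> kalendar.untilx(d→^)
<- 0
-> kalendar.roll(n→-225)
<- 1871-09-18
-> unitron.translate(v→5908, u_from→KiB, u_to→kB)
<- 756224/125
-> unitron.translate(v→348, u_from→F, u_to→C)
<- 1580/9
-> kalendar.untilx(d→1870-11-17)
<- -305
-> kalendar.monthhop(n→-28)
<- 1869-05-18
-> kalendar.roll(n→382)
<- 1870-06-04
-> kalendar.roll(n→84)
<- 1870-08-27


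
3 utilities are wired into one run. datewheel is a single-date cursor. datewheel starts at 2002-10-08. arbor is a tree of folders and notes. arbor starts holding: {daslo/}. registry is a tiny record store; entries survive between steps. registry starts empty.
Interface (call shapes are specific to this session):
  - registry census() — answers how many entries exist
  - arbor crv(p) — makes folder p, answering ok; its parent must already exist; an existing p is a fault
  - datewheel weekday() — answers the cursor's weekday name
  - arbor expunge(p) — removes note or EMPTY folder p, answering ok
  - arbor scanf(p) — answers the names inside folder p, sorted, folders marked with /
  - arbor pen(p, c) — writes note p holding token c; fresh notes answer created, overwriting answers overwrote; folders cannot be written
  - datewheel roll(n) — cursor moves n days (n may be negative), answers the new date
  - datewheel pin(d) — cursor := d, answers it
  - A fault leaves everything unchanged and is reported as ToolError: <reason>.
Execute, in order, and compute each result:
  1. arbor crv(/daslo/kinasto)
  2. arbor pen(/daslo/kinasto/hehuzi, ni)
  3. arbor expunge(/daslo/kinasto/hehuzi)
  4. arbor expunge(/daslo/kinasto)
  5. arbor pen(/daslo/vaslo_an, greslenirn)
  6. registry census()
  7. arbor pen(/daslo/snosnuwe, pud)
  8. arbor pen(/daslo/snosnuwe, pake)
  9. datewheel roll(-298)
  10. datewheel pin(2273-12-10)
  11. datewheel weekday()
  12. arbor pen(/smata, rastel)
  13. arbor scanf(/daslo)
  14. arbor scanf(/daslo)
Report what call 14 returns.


>>> arbor crv p→/daslo/kinasto
[out] ok
>>> arbor pen p→/daslo/kinasto/hehuzi c→ni
[out] created
>>> arbor expunge p→/daslo/kinasto/hehuzi
[out] ok
>>> arbor expunge p→/daslo/kinasto
[out] ok
>>> arbor pen p→/daslo/vaslo_an c→greslenirn
[out] created
>>> registry census
[out] 0
>>> arbor pen p→/daslo/snosnuwe c→pud
[out] created
>>> arbor pen p→/daslo/snosnuwe c→pake
[out] overwrote
>>> datewheel roll n→-298
[out] 2001-12-14
>>> datewheel pin d→2273-12-10
[out] 2273-12-10
>>> datewheel weekday
[out] Wednesday
>>> arbor pen p→/smata c→rastel
[out] created
>>> arbor scanf p→/daslo
[out] [snosnuwe, vaslo_an]
>>> arbor scanf p→/daslo
[out] [snosnuwe, vaslo_an]

Answer: [snosnuwe, vaslo_an]


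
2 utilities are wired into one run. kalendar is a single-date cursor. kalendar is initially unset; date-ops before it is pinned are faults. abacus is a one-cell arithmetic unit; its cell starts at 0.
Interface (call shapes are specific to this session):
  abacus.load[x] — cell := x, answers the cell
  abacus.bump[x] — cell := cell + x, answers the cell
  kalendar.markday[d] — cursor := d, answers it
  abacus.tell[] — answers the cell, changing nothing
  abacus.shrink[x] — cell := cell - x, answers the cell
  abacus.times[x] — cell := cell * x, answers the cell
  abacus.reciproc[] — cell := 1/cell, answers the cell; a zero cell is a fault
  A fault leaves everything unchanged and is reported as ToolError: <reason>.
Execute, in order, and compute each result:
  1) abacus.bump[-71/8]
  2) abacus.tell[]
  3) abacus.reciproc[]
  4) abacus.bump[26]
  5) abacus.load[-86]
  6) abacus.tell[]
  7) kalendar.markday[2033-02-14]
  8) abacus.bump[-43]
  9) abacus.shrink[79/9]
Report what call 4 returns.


Answer: 1838/71

Derivation:
Next I call abacus.bump with x: -71/8, and see -71/8.
I run abacus.tell(), giving -71/8.
I call abacus.reciproc(), and get -8/71.
Now I run abacus.bump with x: 26, and see 1838/71.
Now I run abacus.load with x: -86, yielding -86.
I run abacus.tell, and see -86.
I call kalendar.markday with d: 2033-02-14: 2033-02-14.
Then abacus.bump with x: -43, and see -129.
Invoking abacus.shrink with x: 79/9, and see -1240/9.


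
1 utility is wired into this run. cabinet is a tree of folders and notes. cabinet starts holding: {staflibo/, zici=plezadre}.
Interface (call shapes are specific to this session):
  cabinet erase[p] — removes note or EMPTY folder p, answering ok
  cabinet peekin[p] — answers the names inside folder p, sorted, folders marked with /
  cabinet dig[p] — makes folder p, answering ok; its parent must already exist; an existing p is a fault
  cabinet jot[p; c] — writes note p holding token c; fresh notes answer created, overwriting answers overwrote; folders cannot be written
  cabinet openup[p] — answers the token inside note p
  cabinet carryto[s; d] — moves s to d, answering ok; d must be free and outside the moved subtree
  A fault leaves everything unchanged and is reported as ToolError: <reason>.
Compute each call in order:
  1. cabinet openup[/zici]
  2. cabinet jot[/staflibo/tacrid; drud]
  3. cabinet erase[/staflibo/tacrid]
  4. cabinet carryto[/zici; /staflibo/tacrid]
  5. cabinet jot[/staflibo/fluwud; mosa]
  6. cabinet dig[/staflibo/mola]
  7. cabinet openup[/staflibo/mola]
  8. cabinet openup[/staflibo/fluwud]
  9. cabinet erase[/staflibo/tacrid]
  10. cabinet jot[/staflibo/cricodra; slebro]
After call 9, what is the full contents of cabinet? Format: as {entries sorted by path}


Answer: {staflibo/, staflibo/fluwud=mosa, staflibo/mola/}

Derivation:
> cabinet openup p: /zici
  plezadre
> cabinet jot p: /staflibo/tacrid c: drud
  created
> cabinet erase p: /staflibo/tacrid
  ok
> cabinet carryto s: /zici d: /staflibo/tacrid
  ok
> cabinet jot p: /staflibo/fluwud c: mosa
  created
> cabinet dig p: /staflibo/mola
  ok
> cabinet openup p: /staflibo/mola
  ToolError: is a directory
> cabinet openup p: /staflibo/fluwud
  mosa
> cabinet erase p: /staflibo/tacrid
  ok
> cabinet jot p: /staflibo/cricodra c: slebro
  created


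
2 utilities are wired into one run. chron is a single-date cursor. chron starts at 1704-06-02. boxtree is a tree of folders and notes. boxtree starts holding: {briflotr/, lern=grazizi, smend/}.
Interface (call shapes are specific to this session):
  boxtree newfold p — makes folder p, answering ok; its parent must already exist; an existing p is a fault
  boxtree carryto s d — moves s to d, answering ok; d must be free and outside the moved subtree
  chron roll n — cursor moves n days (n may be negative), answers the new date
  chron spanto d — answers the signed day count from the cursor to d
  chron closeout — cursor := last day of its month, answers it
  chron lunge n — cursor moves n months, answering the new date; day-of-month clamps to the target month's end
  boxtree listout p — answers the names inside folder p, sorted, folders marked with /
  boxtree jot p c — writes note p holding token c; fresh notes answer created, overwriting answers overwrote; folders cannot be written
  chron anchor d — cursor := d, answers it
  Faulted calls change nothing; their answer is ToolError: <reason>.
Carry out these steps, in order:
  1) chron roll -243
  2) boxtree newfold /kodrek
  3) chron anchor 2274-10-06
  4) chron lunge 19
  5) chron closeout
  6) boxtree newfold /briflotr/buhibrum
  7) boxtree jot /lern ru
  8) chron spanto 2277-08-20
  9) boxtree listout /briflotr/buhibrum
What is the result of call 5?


Invoking chron roll with n: -243, and see 1703-10-03.
Then boxtree newfold with p: /kodrek, → ok.
I use chron anchor with d: 2274-10-06, and observe 2274-10-06.
I run chron lunge with n: 19: 2276-05-06.
I use chron closeout(), — result: 2276-05-31.
I call boxtree newfold with p: /briflotr/buhibrum, — result: ok.
Then boxtree jot with p: /lern, c: ru, giving overwrote.
Calling chron spanto with d: 2277-08-20, which returns 446.
I try boxtree listout with p: /briflotr/buhibrum, which returns [].

Answer: 2276-05-31


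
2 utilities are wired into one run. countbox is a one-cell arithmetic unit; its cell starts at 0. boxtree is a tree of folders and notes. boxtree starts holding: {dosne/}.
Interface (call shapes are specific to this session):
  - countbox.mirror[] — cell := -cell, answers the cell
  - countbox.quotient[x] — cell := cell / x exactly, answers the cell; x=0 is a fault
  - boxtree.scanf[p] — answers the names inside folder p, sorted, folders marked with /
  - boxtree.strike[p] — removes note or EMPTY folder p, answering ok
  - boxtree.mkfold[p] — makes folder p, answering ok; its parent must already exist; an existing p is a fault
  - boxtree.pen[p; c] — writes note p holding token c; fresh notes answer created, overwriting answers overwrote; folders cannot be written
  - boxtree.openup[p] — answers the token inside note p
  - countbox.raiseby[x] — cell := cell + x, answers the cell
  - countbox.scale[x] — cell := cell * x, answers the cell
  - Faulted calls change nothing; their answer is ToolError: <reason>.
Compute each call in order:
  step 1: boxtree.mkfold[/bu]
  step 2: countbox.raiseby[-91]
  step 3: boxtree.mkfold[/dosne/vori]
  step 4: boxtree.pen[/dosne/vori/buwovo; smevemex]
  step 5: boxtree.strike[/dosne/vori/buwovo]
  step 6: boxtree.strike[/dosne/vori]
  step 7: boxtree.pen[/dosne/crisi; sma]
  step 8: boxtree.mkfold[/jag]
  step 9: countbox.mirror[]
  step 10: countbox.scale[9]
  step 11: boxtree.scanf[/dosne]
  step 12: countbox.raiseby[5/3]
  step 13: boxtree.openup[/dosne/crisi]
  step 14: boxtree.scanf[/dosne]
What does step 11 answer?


Act: mkfold[/bu]
Obs: ok
Act: raiseby[-91]
Obs: -91
Act: mkfold[/dosne/vori]
Obs: ok
Act: pen[/dosne/vori/buwovo; smevemex]
Obs: created
Act: strike[/dosne/vori/buwovo]
Obs: ok
Act: strike[/dosne/vori]
Obs: ok
Act: pen[/dosne/crisi; sma]
Obs: created
Act: mkfold[/jag]
Obs: ok
Act: mirror[]
Obs: 91
Act: scale[9]
Obs: 819
Act: scanf[/dosne]
Obs: [crisi]
Act: raiseby[5/3]
Obs: 2462/3
Act: openup[/dosne/crisi]
Obs: sma
Act: scanf[/dosne]
Obs: [crisi]

Answer: [crisi]


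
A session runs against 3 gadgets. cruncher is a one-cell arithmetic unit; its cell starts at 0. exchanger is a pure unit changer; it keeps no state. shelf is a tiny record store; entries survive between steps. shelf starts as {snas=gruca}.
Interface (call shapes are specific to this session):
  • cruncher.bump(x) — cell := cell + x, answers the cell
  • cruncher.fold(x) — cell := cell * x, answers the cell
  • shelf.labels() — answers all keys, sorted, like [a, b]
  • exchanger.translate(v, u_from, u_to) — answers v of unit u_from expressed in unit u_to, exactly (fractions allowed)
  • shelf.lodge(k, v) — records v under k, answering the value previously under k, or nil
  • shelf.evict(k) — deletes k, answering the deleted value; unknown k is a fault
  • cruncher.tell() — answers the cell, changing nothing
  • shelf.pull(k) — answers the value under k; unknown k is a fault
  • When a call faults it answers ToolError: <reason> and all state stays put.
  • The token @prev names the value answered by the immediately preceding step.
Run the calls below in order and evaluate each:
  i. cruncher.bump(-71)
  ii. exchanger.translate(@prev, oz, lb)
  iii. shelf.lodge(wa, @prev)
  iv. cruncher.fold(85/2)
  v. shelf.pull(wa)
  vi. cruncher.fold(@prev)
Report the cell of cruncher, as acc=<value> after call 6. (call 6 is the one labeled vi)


-> cruncher.bump(-71)
<- -71
-> exchanger.translate(@prev, oz, lb)
<- -71/16
-> shelf.lodge(wa, @prev)
<- nil
-> cruncher.fold(85/2)
<- -6035/2
-> shelf.pull(wa)
<- -71/16
-> cruncher.fold(@prev)
<- 428485/32

Answer: acc=428485/32


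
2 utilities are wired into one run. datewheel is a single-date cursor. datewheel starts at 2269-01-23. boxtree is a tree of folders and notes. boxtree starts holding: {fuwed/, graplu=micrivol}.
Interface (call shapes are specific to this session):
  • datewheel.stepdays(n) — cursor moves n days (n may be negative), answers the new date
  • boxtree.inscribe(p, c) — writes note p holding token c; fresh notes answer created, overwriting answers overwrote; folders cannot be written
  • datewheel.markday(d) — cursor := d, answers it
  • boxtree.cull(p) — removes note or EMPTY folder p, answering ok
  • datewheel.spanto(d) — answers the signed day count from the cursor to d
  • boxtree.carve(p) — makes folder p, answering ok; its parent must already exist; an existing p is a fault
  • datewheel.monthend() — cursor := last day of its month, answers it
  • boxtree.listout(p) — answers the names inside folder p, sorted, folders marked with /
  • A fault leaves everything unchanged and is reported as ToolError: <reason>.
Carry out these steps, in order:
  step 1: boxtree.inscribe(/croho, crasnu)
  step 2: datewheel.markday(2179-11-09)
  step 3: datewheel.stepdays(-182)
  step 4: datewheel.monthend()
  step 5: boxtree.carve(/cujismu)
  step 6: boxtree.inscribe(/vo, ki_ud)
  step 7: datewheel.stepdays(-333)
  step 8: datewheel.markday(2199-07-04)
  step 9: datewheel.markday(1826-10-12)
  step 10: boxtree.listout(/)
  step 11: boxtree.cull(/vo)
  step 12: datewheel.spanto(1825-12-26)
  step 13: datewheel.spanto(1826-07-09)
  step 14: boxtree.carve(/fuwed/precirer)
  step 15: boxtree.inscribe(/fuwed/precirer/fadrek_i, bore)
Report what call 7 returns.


Answer: 2178-07-02

Derivation:
·→ boxtree.inscribe(/croho, crasnu)
·← created
·→ datewheel.markday(2179-11-09)
·← 2179-11-09
·→ datewheel.stepdays(-182)
·← 2179-05-11
·→ datewheel.monthend()
·← 2179-05-31
·→ boxtree.carve(/cujismu)
·← ok
·→ boxtree.inscribe(/vo, ki_ud)
·← created
·→ datewheel.stepdays(-333)
·← 2178-07-02
·→ datewheel.markday(2199-07-04)
·← 2199-07-04
·→ datewheel.markday(1826-10-12)
·← 1826-10-12
·→ boxtree.listout(/)
·← [croho, cujismu/, fuwed/, graplu, vo]
·→ boxtree.cull(/vo)
·← ok
·→ datewheel.spanto(1825-12-26)
·← -290
·→ datewheel.spanto(1826-07-09)
·← -95
·→ boxtree.carve(/fuwed/precirer)
·← ok
·→ boxtree.inscribe(/fuwed/precirer/fadrek_i, bore)
·← created


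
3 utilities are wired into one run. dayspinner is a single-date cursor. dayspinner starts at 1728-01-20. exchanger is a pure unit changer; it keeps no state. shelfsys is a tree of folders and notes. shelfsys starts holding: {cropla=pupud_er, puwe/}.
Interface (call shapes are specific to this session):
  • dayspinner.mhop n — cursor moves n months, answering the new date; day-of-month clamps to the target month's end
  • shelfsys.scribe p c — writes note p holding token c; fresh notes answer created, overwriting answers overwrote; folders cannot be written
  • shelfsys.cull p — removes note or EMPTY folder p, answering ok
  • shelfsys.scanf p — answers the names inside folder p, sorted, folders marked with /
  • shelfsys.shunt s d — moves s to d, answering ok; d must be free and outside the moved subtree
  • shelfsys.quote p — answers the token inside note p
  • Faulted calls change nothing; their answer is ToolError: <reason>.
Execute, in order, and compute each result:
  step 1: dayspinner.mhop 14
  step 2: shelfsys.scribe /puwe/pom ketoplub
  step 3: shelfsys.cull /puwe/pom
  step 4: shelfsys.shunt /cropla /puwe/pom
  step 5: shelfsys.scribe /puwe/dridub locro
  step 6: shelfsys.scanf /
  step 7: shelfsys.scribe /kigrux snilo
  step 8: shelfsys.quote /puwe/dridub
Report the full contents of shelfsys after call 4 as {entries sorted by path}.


Answer: {puwe/, puwe/pom=pupud_er}

Derivation:
Do: dayspinner.mhop[n→14]
See: 1729-03-20
Do: shelfsys.scribe[p→/puwe/pom; c→ketoplub]
See: created
Do: shelfsys.cull[p→/puwe/pom]
See: ok
Do: shelfsys.shunt[s→/cropla; d→/puwe/pom]
See: ok
Do: shelfsys.scribe[p→/puwe/dridub; c→locro]
See: created
Do: shelfsys.scanf[p→/]
See: [puwe/]
Do: shelfsys.scribe[p→/kigrux; c→snilo]
See: created
Do: shelfsys.quote[p→/puwe/dridub]
See: locro


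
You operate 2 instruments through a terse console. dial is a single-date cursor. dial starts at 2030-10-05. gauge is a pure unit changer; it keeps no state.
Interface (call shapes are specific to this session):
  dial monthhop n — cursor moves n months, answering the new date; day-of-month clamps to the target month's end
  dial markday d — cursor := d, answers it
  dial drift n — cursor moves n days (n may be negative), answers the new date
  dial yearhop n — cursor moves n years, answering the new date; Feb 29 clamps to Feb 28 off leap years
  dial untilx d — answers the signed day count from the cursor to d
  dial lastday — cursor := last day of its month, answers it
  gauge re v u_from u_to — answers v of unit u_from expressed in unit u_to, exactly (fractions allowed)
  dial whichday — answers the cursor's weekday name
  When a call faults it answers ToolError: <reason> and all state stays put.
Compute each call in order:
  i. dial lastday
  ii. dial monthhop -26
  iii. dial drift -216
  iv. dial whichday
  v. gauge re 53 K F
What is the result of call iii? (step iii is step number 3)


;; 1. dial lastday() : 2030-10-31
;; 2. dial monthhop(n→-26) : 2028-08-31
;; 3. dial drift(n→-216) : 2028-01-28
;; 4. dial whichday() : Friday
;; 5. gauge re(v→53, u_from→K, u_to→F) : -36427/100

Answer: 2028-01-28


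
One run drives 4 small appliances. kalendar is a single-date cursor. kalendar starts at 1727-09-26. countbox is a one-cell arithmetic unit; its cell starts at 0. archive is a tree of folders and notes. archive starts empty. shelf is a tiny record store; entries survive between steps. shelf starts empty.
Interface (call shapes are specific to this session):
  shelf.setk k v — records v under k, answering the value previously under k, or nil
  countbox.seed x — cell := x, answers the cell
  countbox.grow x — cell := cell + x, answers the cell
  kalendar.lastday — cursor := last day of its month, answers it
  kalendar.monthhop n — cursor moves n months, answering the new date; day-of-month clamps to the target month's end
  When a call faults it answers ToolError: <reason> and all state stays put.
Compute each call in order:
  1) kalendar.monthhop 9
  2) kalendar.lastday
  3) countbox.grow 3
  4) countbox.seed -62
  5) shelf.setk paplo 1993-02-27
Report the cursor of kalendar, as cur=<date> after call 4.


Do: monthhop[n: 9]
See: 1728-06-26
Do: lastday[]
See: 1728-06-30
Do: grow[x: 3]
See: 3
Do: seed[x: -62]
See: -62
Do: setk[k: paplo; v: 1993-02-27]
See: nil

Answer: cur=1728-06-30


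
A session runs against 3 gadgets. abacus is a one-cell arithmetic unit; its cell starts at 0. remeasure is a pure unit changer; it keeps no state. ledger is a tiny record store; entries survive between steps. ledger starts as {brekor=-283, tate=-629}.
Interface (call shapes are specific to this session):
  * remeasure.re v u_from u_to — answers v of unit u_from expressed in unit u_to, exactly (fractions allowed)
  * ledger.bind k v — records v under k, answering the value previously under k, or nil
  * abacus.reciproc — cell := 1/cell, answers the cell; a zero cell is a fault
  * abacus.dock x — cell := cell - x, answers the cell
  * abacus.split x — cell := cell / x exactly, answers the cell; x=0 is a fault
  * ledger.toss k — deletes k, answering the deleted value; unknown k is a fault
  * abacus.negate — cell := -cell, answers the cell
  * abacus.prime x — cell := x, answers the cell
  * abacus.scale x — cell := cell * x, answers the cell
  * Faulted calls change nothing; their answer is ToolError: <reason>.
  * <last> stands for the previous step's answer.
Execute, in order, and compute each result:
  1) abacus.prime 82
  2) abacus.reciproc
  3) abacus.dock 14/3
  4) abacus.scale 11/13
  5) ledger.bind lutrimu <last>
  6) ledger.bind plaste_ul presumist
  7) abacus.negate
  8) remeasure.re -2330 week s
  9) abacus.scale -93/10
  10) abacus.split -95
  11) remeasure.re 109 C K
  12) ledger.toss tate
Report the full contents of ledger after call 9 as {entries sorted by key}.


;; 1. abacus.prime(x=82) => 82
;; 2. abacus.reciproc() => 1/82
;; 3. abacus.dock(x=14/3) => -1145/246
;; 4. abacus.scale(x=11/13) => -12595/3198
;; 5. ledger.bind(k=lutrimu, v=<last>) => nil
;; 6. ledger.bind(k=plaste_ul, v=presumist) => nil
;; 7. abacus.negate() => 12595/3198
;; 8. remeasure.re(v=-2330, u_from=week, u_to=s) => -1409184000
;; 9. abacus.scale(x=-93/10) => -78089/2132
;; 10. abacus.split(x=-95) => 78089/202540
;; 11. remeasure.re(v=109, u_from=C, u_to=K) => 7643/20
;; 12. ledger.toss(k=tate) => -629

Answer: {brekor=-283, lutrimu=-12595/3198, plaste_ul=presumist, tate=-629}


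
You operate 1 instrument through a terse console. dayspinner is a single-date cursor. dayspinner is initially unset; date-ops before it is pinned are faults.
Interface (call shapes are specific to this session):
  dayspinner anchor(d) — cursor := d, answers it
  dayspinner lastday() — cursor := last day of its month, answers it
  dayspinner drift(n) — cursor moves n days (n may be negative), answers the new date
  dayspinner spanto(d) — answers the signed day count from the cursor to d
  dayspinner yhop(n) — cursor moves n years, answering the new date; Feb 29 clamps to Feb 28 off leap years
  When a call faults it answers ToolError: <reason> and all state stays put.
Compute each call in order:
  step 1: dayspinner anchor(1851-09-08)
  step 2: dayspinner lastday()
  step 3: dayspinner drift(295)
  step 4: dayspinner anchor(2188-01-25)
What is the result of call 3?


Answer: 1852-07-21

Derivation:
Do: dayspinner anchor[d='1851-09-08']
See: 1851-09-08
Do: dayspinner lastday[]
See: 1851-09-30
Do: dayspinner drift[n='295']
See: 1852-07-21
Do: dayspinner anchor[d='2188-01-25']
See: 2188-01-25


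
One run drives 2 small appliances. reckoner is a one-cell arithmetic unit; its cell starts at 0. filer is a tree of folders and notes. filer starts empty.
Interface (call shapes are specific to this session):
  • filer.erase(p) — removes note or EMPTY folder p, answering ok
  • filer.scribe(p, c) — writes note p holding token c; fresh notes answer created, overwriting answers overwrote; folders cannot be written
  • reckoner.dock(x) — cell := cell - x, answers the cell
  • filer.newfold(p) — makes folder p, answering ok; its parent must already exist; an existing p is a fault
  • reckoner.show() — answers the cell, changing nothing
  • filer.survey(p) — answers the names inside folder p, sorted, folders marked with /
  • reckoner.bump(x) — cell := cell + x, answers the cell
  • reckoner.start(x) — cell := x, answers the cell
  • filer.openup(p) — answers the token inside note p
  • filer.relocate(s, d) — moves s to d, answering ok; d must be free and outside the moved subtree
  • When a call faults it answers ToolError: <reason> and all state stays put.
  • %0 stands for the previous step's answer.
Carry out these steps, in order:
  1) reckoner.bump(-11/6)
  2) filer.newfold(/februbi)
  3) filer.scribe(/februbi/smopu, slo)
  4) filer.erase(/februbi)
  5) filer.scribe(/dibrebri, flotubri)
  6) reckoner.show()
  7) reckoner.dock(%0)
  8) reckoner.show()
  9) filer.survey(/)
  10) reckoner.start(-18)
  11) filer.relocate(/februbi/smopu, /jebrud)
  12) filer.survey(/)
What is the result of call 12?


Answer: [dibrebri, februbi/, jebrud]

Derivation:
-> reckoner.bump(-11/6)
<- -11/6
-> filer.newfold(/februbi)
<- ok
-> filer.scribe(/februbi/smopu, slo)
<- created
-> filer.erase(/februbi)
<- ToolError: not empty
-> filer.scribe(/dibrebri, flotubri)
<- created
-> reckoner.show()
<- -11/6
-> reckoner.dock(%0)
<- 0
-> reckoner.show()
<- 0
-> filer.survey(/)
<- [dibrebri, februbi/]
-> reckoner.start(-18)
<- -18
-> filer.relocate(/februbi/smopu, /jebrud)
<- ok
-> filer.survey(/)
<- [dibrebri, februbi/, jebrud]


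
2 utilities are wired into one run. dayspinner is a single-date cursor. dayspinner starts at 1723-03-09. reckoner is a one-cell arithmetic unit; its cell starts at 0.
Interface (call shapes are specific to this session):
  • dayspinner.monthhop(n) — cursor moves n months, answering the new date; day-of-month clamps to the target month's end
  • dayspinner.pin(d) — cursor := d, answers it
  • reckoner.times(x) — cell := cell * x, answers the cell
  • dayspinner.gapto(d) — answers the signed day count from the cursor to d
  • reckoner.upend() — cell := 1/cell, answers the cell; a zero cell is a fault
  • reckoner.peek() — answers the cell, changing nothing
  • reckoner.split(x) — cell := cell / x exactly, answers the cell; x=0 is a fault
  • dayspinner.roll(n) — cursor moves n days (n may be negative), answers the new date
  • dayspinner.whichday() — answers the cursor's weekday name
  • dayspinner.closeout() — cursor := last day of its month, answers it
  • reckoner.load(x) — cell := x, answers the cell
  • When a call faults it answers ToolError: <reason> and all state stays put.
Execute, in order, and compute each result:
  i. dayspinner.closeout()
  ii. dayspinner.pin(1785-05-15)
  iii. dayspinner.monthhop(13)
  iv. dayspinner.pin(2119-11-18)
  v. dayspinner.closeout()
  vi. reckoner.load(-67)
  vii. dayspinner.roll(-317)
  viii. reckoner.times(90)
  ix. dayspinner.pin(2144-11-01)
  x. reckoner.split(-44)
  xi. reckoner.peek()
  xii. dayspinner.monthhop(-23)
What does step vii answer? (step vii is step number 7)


# dayspinner.closeout() => 1723-03-31
# dayspinner.pin(d=1785-05-15) => 1785-05-15
# dayspinner.monthhop(n=13) => 1786-06-15
# dayspinner.pin(d=2119-11-18) => 2119-11-18
# dayspinner.closeout() => 2119-11-30
# reckoner.load(x=-67) => -67
# dayspinner.roll(n=-317) => 2119-01-17
# reckoner.times(x=90) => -6030
# dayspinner.pin(d=2144-11-01) => 2144-11-01
# reckoner.split(x=-44) => 3015/22
# reckoner.peek() => 3015/22
# dayspinner.monthhop(n=-23) => 2142-12-01

Answer: 2119-01-17
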